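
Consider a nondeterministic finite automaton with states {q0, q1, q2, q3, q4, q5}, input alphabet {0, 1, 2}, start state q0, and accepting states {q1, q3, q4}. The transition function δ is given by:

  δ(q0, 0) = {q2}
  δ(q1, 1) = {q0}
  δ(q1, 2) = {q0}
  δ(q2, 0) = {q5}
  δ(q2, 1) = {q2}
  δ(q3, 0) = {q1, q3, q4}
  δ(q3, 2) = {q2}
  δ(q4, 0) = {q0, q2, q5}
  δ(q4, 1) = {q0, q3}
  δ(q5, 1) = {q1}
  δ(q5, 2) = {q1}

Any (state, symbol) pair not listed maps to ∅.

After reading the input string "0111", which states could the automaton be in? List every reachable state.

Start in {q0}.
Read '0': q0→{q2}; now {q2}.
Read '1': q2→{q2}; now {q2}.
Read '1': q2→{q2}; now {q2}.
Read '1': q2→{q2}; now {q2}.

{q2}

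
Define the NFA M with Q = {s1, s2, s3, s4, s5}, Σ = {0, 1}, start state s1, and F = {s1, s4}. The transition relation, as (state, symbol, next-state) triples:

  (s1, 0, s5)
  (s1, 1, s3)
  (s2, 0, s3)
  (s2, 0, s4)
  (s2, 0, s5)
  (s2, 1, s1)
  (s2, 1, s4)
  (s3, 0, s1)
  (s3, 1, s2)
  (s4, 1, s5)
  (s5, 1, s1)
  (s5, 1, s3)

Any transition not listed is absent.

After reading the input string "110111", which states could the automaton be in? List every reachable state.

{s1, s2, s3, s4, s5}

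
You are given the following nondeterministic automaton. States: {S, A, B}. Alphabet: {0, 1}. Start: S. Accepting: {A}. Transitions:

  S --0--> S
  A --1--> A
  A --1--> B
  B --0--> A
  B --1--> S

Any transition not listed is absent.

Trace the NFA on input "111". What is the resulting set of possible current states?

∅

Start in {S}.
Read '1': {S} → ∅.
The set is empty and remains empty for the remaining 2 symbols.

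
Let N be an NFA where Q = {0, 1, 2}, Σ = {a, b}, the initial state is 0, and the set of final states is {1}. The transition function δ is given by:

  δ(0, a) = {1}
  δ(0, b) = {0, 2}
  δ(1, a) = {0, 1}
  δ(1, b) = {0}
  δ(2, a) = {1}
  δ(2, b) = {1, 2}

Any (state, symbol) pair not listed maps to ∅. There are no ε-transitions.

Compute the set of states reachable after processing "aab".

{0, 2}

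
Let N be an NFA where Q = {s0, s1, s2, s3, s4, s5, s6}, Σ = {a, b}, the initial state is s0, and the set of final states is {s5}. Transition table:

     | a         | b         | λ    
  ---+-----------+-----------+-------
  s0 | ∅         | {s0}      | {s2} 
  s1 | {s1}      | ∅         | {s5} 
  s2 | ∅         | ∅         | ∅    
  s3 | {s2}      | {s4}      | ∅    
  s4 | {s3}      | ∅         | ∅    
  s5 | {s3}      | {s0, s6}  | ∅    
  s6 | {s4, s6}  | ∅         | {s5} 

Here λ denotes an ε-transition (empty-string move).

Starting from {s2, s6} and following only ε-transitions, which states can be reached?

{s2, s5, s6}

Begin with {s2, s6}.
ε-move s6 → s5; add s5.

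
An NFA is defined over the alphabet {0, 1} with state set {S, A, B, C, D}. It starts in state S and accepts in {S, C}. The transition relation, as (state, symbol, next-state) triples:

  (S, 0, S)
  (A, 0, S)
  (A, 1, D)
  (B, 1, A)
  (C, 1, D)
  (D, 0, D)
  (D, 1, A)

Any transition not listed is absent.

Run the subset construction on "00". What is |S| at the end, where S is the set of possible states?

1

Start in {S}.
Read '0': S→{S}; now {S}.
Read '0': S→{S}; now {S}.
That set has 1 state.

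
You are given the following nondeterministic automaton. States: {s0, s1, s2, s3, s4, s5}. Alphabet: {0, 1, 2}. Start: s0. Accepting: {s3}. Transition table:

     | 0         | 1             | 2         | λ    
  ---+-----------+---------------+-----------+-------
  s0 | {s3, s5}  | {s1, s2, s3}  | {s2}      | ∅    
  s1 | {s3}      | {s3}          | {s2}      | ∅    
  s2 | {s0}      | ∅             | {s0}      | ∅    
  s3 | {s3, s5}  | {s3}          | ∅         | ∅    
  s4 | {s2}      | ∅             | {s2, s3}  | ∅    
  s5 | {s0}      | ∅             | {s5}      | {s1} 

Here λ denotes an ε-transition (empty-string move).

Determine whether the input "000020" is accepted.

Yes

Start in {s0}.
Read '0': s0→{s3, s5}; union {s3, s5}; ε-closure = {s1, s3, s5}.
Read '0': s1→{s3}, s3→{s3, s5}, s5→{s0}; union {s0, s3, s5}; ε-closure = {s0, s1, s3, s5}.
Read '0': s0→{s3, s5}, s1→{s3}, s3→{s3, s5}, s5→{s0}; union {s0, s3, s5}; ε-closure = {s0, s1, s3, s5}.
Read '0': s0→{s3, s5}, s1→{s3}, s3→{s3, s5}, s5→{s0}; union {s0, s3, s5}; ε-closure = {s0, s1, s3, s5}.
Read '2': s0→{s2}, s1→{s2}, s3→∅, s5→{s5}; union {s2, s5}; ε-closure = {s1, s2, s5}.
Read '0': s1→{s3}, s2→{s0}, s5→{s0}; now {s0, s3}.
The final set {s0, s3} contains the accepting state s3.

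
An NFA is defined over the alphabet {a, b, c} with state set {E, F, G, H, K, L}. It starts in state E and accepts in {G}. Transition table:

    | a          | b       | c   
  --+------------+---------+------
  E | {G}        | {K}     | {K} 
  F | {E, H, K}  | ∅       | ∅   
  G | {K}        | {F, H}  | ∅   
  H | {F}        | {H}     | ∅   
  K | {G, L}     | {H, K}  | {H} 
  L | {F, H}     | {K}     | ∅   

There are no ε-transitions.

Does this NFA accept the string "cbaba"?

Yes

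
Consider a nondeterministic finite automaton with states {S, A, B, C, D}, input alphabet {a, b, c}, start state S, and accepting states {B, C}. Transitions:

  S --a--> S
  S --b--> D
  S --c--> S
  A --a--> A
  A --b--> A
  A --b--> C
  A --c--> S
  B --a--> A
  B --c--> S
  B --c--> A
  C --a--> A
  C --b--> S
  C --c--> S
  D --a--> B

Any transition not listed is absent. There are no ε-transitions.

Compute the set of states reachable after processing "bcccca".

∅

Start in {S}.
Read 'b': {S} → {D}.
Read 'c': {D} → ∅.
The set is empty and remains empty for the remaining 4 symbols.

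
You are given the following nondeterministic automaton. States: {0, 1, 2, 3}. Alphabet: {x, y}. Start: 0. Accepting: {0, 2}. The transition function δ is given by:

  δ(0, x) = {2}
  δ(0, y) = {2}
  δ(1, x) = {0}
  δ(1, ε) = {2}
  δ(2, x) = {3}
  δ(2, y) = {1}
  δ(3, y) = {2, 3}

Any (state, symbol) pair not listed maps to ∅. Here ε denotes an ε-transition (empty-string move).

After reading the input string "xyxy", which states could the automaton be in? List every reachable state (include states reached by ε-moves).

{2, 3}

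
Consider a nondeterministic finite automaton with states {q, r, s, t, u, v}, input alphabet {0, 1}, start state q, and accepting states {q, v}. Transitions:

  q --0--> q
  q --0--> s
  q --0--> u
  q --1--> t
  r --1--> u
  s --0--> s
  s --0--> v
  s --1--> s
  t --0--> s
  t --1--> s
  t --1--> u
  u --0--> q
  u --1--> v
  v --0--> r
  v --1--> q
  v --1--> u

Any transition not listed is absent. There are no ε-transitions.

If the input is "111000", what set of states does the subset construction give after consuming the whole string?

Start in {q}.
Read '1': {q} → {t}.
Read '1': {t} → {s, u}.
Read '1': {s, u} → {s, v}.
Read '0': {s, v} → {r, s, v}.
Read '0': {r, s, v} → {r, s, v}.
Read '0': {r, s, v} → {r, s, v}.

{r, s, v}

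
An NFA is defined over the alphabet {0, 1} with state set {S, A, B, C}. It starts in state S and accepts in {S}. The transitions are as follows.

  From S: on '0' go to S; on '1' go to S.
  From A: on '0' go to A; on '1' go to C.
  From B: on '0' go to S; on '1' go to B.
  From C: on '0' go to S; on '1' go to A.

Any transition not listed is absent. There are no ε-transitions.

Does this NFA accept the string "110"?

Yes

Start in {S}.
Read '1': S→{S}; now {S}.
Read '1': S→{S}; now {S}.
Read '0': S→{S}; now {S}.
The final set {S} contains the accepting state S.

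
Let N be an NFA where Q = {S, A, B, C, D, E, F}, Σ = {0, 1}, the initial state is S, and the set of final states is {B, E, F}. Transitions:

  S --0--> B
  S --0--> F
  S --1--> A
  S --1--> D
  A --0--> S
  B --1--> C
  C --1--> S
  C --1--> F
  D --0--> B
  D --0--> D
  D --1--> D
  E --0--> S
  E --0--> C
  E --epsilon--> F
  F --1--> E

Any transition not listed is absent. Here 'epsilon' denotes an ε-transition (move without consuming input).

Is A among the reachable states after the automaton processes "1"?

Yes

Start in {S}.
Read '1': S→{A, D}; now {A, D}.
State A is in {A, D}.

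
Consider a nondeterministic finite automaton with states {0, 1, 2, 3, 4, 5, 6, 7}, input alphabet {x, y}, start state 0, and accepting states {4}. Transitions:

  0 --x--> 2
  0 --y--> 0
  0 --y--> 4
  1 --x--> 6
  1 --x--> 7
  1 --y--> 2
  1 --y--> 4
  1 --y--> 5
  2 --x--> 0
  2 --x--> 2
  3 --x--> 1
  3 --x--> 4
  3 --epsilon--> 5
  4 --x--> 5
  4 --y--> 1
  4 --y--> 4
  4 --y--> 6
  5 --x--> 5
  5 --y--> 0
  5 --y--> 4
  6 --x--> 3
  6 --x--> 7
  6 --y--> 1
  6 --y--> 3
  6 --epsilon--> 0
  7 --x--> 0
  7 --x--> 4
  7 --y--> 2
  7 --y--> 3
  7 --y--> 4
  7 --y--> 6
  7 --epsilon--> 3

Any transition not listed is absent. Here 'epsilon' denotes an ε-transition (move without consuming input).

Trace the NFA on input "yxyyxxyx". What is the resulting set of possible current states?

{0, 1, 2, 3, 4, 5, 6, 7}

Start in {0}.
Read 'y': {0} → {0, 4}.
Read 'x': {0, 4} → {2, 5}.
Read 'y': {2, 5} → {0, 4}.
Read 'y': {0, 4} → {0, 1, 4, 6}.
Read 'x': {0, 1, 4, 6} → {0, 2, 3, 5, 6, 7}.
Read 'x': {0, 2, 3, 5, 6, 7} → {0, 1, 2, 3, 4, 5, 7}.
Read 'y': {0, 1, 2, 3, 4, 5, 7} → {0, 1, 2, 3, 4, 5, 6}.
Read 'x': {0, 1, 2, 3, 4, 5, 6} → {0, 1, 2, 3, 4, 5, 6, 7}.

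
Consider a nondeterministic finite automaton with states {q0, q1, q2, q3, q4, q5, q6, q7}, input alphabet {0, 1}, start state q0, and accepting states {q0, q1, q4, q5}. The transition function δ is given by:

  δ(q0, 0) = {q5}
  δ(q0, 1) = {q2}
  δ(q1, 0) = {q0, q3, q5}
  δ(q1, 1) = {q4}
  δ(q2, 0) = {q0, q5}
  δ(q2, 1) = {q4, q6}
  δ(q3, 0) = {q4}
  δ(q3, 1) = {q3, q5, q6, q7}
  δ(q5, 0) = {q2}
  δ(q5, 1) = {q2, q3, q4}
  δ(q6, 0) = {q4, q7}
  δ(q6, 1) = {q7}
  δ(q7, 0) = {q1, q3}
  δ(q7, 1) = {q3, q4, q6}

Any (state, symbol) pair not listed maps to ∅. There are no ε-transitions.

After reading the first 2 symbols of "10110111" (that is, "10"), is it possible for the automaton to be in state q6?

No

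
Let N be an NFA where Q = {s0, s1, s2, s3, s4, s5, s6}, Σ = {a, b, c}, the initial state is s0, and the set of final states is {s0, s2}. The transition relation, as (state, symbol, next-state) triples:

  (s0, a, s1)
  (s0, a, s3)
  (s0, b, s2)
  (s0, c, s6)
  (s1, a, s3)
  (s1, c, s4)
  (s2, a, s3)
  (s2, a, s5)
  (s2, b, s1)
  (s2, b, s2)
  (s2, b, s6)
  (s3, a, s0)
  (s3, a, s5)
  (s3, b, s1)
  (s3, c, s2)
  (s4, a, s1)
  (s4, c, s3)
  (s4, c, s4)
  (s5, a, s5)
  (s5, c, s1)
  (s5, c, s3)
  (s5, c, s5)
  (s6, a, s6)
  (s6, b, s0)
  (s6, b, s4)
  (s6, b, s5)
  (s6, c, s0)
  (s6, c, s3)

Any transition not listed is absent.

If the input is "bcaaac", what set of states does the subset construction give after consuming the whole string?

∅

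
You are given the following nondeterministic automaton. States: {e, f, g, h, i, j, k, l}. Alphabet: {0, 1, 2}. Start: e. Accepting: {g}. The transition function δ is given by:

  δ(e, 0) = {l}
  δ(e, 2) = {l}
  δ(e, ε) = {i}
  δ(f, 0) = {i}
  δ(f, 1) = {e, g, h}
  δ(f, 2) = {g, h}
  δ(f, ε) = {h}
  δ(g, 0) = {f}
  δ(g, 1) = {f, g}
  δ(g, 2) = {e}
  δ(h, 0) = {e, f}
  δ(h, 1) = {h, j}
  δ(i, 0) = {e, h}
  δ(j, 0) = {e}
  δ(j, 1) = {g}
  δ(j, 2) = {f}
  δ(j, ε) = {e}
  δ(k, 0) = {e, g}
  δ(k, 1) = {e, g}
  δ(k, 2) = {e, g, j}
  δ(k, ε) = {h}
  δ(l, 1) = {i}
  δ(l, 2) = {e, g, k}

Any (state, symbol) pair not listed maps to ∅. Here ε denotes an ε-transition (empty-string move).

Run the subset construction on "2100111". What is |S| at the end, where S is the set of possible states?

6

Start: ε-closure({e}) = {e, i}.
Read '2': e→{l}, i→∅; now {l}.
Read '1': l→{i}; now {i}.
Read '0': i→{e, h}; union {e, h}; ε-closure = {e, h, i}.
Read '0': e→{l}, h→{e, f}, i→{e, h}; union {e, f, h, l}; ε-closure = {e, f, h, i, l}.
Read '1': e→∅, f→{e, g, h}, h→{h, j}, i→∅, l→{i}; now {e, g, h, i, j}.
Read '1': e→∅, g→{f, g}, h→{h, j}, i→∅, j→{g}; union {f, g, h, j}; ε-closure = {e, f, g, h, i, j}.
Read '1': e→∅, f→{e, g, h}, g→{f, g}, h→{h, j}, i→∅, j→{g}; union {e, f, g, h, j}; ε-closure = {e, f, g, h, i, j}.
That set has 6 states.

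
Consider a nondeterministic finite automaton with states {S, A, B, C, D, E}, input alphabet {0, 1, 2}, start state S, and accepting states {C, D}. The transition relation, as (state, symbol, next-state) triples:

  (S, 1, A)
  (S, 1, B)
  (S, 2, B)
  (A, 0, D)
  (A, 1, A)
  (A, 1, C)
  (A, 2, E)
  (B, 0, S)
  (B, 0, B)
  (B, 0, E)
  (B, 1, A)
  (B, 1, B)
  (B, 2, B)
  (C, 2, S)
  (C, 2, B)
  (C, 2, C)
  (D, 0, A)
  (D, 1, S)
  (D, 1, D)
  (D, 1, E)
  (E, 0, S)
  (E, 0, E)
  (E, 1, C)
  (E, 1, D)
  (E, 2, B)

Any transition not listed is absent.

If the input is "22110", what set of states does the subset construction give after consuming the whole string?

Start in {S}.
Read '2': S→{B}; now {B}.
Read '2': B→{B}; now {B}.
Read '1': B→{A, B}; now {A, B}.
Read '1': A→{A, C}, B→{A, B}; now {A, B, C}.
Read '0': A→{D}, B→{S, B, E}, C→∅; now {S, B, D, E}.

{S, B, D, E}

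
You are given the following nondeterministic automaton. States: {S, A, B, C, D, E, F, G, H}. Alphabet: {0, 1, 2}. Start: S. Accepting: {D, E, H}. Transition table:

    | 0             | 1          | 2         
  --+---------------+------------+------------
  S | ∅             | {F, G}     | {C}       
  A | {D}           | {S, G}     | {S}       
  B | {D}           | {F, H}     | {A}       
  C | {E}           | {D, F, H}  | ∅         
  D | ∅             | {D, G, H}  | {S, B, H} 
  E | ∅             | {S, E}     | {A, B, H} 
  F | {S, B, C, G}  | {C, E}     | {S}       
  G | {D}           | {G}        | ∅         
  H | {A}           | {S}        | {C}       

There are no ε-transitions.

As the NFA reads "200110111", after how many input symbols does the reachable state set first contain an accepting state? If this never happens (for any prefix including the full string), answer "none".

Start in {S}.
Read '2': {S} → {C}.
Read '0': {C} → {E}.
None of the earlier sets intersect F, but {E} does.

2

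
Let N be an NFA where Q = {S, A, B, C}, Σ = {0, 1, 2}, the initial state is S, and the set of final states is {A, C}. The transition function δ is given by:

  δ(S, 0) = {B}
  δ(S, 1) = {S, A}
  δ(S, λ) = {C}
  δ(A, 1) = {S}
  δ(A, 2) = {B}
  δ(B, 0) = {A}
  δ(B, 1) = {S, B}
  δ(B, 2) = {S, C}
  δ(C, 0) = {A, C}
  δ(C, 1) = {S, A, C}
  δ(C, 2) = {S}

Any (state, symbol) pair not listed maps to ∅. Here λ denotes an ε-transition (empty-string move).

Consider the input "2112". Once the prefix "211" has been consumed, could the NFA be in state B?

Start: ε-closure({S}) = {S, C}.
Read '2': S→∅, C→{S}; union {S}; ε-closure = {S, C}.
Read '1': S→{S, A}, C→{S, A, C}; now {S, A, C}.
Read '1': S→{S, A}, A→{S}, C→{S, A, C}; now {S, A, C}.
State B is not in {S, A, C}.

No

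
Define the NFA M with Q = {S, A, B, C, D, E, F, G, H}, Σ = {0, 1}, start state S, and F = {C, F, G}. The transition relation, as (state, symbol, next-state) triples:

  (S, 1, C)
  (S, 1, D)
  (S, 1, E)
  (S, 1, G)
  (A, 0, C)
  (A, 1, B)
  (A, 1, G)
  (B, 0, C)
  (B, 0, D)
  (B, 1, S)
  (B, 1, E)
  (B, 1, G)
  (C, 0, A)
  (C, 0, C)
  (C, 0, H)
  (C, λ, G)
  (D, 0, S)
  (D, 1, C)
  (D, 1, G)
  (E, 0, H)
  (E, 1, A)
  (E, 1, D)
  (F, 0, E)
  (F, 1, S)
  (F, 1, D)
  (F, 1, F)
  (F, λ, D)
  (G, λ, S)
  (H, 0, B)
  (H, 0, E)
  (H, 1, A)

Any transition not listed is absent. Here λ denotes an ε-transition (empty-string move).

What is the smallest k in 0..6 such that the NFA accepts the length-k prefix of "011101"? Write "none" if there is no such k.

Start in {S}.
Read '0': S→∅; now ∅.
The set is empty and remains empty for the remaining 5 symbols.
No reachable set along the way intersects F.

none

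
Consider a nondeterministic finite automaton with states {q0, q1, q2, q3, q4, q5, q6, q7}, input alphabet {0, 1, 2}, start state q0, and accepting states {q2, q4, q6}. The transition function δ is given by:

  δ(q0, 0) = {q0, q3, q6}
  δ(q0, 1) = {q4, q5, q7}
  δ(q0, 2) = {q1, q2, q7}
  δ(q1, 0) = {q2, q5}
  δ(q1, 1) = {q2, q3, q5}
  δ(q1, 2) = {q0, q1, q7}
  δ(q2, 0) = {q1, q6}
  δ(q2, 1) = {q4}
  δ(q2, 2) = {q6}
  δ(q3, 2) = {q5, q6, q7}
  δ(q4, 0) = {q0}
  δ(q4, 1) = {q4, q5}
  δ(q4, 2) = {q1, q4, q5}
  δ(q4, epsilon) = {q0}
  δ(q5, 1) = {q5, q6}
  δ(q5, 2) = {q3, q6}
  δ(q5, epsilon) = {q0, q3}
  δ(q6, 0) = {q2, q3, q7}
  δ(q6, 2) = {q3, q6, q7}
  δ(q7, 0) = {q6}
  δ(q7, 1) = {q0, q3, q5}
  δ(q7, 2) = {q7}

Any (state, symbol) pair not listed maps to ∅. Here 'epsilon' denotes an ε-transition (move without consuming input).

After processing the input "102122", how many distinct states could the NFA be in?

8

Start in {q0}.
Read '1': q0→{q4, q5, q7}; union {q4, q5, q7}; ε-closure = {q0, q3, q4, q5, q7}.
Read '0': q0→{q0, q3, q6}, q3→∅, q4→{q0}, q5→∅, q7→{q6}; now {q0, q3, q6}.
Read '2': q0→{q1, q2, q7}, q3→{q5, q6, q7}, q6→{q3, q6, q7}; union {q1, q2, q3, q5, q6, q7}; ε-closure = {q0, q1, q2, q3, q5, q6, q7}.
Read '1': q0→{q4, q5, q7}, q1→{q2, q3, q5}, q2→{q4}, q3→∅, q5→{q5, q6}, q6→∅, q7→{q0, q3, q5}; now {q0, q2, q3, q4, q5, q6, q7}.
Read '2': q0→{q1, q2, q7}, q2→{q6}, q3→{q5, q6, q7}, q4→{q1, q4, q5}, q5→{q3, q6}, q6→{q3, q6, q7}, q7→{q7}; union {q1, q2, q3, q4, q5, q6, q7}; ε-closure = {q0, q1, q2, q3, q4, q5, q6, q7}.
Read '2': q0→{q1, q2, q7}, q1→{q0, q1, q7}, q2→{q6}, q3→{q5, q6, q7}, q4→{q1, q4, q5}, q5→{q3, q6}, q6→{q3, q6, q7}, q7→{q7}; now {q0, q1, q2, q3, q4, q5, q6, q7}.
That set has 8 states.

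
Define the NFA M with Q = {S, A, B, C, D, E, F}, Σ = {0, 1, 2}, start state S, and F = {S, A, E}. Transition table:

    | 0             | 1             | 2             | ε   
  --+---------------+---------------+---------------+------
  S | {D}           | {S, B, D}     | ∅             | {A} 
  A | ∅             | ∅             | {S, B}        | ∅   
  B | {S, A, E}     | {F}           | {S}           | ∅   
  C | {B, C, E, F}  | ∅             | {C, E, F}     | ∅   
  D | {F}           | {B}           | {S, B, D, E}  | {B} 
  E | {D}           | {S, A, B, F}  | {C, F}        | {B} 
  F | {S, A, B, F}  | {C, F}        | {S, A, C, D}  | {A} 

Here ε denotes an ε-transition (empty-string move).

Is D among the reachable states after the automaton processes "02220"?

Yes

Start: ε-closure({S}) = {S, A}.
Read '0': S→{D}, A→∅; union {D}; ε-closure = {B, D}.
Read '2': B→{S}, D→{S, B, D, E}; union {S, B, D, E}; ε-closure = {S, A, B, D, E}.
Read '2': S→∅, A→{S, B}, B→{S}, D→{S, B, D, E}, E→{C, F}; union {S, B, C, D, E, F}; ε-closure = {S, A, B, C, D, E, F}.
Read '2': S→∅, A→{S, B}, B→{S}, C→{C, E, F}, D→{S, B, D, E}, E→{C, F}, F→{S, A, C, D}; now {S, A, B, C, D, E, F}.
Read '0': S→{D}, A→∅, B→{S, A, E}, C→{B, C, E, F}, D→{F}, E→{D}, F→{S, A, B, F}; now {S, A, B, C, D, E, F}.
State D is in {S, A, B, C, D, E, F}.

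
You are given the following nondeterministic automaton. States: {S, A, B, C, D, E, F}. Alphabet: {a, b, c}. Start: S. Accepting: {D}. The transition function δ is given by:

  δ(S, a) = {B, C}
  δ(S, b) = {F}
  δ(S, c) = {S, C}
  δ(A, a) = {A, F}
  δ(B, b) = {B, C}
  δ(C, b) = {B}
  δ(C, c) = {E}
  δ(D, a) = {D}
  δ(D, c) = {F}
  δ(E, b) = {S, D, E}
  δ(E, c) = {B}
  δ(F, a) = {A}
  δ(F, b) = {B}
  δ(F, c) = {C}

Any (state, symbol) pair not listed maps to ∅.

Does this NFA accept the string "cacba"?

Yes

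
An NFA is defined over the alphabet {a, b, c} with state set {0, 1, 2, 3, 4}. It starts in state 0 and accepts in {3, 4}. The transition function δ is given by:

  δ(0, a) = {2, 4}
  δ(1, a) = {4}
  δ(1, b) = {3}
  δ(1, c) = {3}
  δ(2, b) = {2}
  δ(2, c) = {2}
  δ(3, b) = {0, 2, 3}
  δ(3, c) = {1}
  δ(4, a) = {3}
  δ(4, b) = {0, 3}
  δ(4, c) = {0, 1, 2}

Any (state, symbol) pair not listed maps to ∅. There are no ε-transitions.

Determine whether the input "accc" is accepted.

Start in {0}.
Read 'a': {0} → {2, 4}.
Read 'c': {2, 4} → {0, 1, 2}.
Read 'c': {0, 1, 2} → {2, 3}.
Read 'c': {2, 3} → {1, 2}.
The final set {1, 2} contains no accepting state.

No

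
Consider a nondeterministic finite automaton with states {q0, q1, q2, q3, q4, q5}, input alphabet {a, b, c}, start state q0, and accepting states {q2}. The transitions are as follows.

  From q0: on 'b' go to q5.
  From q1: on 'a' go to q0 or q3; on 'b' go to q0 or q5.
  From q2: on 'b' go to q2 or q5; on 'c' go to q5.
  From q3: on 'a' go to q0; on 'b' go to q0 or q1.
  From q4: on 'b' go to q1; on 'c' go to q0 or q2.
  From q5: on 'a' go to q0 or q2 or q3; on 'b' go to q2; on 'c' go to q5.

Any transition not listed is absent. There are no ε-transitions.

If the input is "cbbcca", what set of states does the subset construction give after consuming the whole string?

∅

Start in {q0}.
Read 'c': {q0} → ∅.
The set is empty and remains empty for the remaining 5 symbols.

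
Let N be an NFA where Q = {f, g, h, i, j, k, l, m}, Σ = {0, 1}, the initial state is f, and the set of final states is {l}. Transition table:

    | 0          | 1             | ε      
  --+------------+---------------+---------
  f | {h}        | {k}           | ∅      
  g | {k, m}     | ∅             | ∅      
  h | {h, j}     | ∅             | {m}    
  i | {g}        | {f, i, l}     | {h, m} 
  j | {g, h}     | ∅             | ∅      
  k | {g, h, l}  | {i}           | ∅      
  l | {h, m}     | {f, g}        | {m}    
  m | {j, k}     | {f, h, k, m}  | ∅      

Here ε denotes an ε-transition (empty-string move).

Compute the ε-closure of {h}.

{h, m}

Begin with {h}.
ε-move h → m; add m.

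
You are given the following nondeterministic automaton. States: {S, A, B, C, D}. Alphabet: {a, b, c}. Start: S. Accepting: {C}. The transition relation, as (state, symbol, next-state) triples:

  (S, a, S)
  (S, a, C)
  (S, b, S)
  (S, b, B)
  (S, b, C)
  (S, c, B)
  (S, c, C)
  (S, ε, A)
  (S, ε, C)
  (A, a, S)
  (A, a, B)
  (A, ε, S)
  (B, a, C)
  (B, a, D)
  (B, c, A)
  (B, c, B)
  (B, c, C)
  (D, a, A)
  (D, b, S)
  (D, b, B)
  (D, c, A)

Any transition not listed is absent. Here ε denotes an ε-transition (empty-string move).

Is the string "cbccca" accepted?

No

Start: ε-closure({S}) = {S, A, C}.
Read 'c': {S, A, C} → {B, C}.
Read 'b': {B, C} → ∅.
The set is empty and remains empty for the remaining 4 symbols.
The final set ∅ contains no accepting state.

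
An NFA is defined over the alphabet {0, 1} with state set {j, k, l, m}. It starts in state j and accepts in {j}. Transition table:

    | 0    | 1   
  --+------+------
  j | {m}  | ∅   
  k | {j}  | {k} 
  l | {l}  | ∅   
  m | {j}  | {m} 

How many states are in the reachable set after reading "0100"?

1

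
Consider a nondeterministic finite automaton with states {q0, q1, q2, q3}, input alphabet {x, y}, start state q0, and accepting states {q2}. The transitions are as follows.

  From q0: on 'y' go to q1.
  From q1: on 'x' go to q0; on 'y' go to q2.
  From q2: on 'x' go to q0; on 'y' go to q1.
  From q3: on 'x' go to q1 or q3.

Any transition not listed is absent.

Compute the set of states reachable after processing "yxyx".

{q0}

Start in {q0}.
Read 'y': q0→{q1}; now {q1}.
Read 'x': q1→{q0}; now {q0}.
Read 'y': q0→{q1}; now {q1}.
Read 'x': q1→{q0}; now {q0}.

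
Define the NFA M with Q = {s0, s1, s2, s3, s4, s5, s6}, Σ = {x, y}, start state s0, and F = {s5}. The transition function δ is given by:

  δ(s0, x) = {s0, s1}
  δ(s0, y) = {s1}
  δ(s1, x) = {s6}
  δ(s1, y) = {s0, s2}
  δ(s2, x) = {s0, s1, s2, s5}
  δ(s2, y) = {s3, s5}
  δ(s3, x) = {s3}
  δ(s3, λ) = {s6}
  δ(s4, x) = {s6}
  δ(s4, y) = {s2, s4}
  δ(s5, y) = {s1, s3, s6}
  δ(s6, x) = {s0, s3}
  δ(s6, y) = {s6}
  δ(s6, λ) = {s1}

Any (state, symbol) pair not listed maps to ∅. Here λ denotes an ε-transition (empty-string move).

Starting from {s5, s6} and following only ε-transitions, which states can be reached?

{s1, s5, s6}

Begin with {s5, s6}.
ε-move s6 → s1; add s1.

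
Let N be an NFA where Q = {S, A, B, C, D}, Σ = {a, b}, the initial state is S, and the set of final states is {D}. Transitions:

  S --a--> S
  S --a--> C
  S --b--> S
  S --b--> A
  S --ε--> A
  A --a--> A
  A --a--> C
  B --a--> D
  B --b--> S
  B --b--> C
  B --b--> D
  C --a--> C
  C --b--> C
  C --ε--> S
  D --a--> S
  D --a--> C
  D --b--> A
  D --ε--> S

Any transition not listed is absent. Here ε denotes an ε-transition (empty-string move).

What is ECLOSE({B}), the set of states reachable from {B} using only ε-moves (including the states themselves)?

Begin with {B}.
No ε-moves leave this set, so the closure equals the set itself.

{B}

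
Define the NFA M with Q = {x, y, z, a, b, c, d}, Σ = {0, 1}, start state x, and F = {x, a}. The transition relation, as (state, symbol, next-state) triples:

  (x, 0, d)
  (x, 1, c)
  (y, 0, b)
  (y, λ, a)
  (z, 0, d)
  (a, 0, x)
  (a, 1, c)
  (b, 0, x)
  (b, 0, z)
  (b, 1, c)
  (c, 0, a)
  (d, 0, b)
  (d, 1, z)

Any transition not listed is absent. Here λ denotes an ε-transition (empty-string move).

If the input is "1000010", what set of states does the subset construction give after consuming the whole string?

{a}

Start in {x}.
Read '1': x→{c}; now {c}.
Read '0': c→{a}; now {a}.
Read '0': a→{x}; now {x}.
Read '0': x→{d}; now {d}.
Read '0': d→{b}; now {b}.
Read '1': b→{c}; now {c}.
Read '0': c→{a}; now {a}.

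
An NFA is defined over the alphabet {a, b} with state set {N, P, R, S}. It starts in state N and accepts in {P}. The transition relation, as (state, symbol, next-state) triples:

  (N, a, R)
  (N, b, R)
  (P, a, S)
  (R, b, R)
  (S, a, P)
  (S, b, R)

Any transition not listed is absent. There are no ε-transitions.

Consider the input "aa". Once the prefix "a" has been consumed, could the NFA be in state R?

Yes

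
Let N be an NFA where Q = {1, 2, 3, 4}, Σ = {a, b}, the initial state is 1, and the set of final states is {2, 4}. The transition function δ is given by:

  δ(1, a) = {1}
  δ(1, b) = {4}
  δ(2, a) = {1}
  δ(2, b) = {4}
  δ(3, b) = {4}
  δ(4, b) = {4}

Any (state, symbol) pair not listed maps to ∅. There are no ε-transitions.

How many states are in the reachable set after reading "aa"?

1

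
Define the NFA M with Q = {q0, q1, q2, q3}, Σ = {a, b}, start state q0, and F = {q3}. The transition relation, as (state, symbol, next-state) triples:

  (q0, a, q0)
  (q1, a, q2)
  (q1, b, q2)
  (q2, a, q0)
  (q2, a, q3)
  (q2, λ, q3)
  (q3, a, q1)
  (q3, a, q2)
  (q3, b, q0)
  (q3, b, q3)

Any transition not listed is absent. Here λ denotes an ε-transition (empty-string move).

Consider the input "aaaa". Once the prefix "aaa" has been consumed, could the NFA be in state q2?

No

Start in {q0}.
Read 'a': q0→{q0}; now {q0}.
Read 'a': q0→{q0}; now {q0}.
Read 'a': q0→{q0}; now {q0}.
State q2 is not in {q0}.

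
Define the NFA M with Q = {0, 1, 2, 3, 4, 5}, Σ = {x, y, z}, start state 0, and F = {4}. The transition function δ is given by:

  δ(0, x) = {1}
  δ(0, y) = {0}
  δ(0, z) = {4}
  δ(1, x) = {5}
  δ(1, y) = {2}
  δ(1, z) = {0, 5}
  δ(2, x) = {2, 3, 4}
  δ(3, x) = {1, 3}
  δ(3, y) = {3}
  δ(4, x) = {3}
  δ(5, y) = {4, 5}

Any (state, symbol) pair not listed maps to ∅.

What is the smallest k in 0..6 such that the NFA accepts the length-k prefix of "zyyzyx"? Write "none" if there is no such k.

1

Start in {0}.
Read 'z': {0} → {4}.
None of the earlier sets intersect F, but {4} does.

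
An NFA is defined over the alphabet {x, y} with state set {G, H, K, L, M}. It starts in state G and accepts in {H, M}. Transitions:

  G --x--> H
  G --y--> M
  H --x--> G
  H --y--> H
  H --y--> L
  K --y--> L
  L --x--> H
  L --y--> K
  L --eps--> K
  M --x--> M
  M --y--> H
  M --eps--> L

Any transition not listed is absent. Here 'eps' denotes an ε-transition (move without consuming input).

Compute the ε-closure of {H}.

{H}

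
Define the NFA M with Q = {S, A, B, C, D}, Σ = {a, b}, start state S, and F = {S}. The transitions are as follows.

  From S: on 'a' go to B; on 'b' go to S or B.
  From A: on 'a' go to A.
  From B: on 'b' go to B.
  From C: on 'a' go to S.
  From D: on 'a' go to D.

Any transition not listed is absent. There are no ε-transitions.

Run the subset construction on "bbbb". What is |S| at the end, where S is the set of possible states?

Start in {S}.
Read 'b': {S} → {S, B}.
Read 'b': {S, B} → {S, B}.
Read 'b': {S, B} → {S, B}.
Read 'b': {S, B} → {S, B}.
That set has 2 states.

2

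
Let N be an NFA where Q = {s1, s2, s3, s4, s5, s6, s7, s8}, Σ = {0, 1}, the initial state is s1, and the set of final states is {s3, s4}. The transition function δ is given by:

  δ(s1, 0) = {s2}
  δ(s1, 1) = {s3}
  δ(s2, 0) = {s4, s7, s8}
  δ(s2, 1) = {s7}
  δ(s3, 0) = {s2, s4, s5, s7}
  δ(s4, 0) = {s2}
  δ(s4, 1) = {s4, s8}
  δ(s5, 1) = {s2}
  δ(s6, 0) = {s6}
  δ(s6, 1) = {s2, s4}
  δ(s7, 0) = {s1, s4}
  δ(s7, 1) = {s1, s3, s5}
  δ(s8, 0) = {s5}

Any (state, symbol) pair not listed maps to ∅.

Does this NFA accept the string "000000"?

Start in {s1}.
Read '0': s1→{s2}; now {s2}.
Read '0': s2→{s4, s7, s8}; now {s4, s7, s8}.
Read '0': s4→{s2}, s7→{s1, s4}, s8→{s5}; now {s1, s2, s4, s5}.
Read '0': s1→{s2}, s2→{s4, s7, s8}, s4→{s2}, s5→∅; now {s2, s4, s7, s8}.
Read '0': s2→{s4, s7, s8}, s4→{s2}, s7→{s1, s4}, s8→{s5}; now {s1, s2, s4, s5, s7, s8}.
Read '0': s1→{s2}, s2→{s4, s7, s8}, s4→{s2}, s5→∅, s7→{s1, s4}, s8→{s5}; now {s1, s2, s4, s5, s7, s8}.
The final set {s1, s2, s4, s5, s7, s8} contains the accepting state s4.

Yes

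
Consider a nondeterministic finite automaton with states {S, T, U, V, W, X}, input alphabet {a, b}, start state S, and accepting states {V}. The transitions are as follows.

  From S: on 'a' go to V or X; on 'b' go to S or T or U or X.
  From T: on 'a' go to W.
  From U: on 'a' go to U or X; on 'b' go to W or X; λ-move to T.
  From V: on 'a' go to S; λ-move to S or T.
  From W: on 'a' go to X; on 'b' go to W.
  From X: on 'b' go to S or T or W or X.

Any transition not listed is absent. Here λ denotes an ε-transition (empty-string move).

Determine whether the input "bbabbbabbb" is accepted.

No

Start in {S}.
Read 'b': {S} → {S, T, U, X}.
Read 'b': {S, T, U, X} → {S, T, U, W, X}.
Read 'a': {S, T, U, W, X} → {S, T, U, V, W, X}.
Read 'b': {S, T, U, V, W, X} → {S, T, U, W, X}.
Read 'b': {S, T, U, W, X} → {S, T, U, W, X}.
Read 'b': {S, T, U, W, X} → {S, T, U, W, X}.
Read 'a': {S, T, U, W, X} → {S, T, U, V, W, X}.
Read 'b': {S, T, U, V, W, X} → {S, T, U, W, X}.
Read 'b': {S, T, U, W, X} → {S, T, U, W, X}.
Read 'b': {S, T, U, W, X} → {S, T, U, W, X}.
The final set {S, T, U, W, X} contains no accepting state.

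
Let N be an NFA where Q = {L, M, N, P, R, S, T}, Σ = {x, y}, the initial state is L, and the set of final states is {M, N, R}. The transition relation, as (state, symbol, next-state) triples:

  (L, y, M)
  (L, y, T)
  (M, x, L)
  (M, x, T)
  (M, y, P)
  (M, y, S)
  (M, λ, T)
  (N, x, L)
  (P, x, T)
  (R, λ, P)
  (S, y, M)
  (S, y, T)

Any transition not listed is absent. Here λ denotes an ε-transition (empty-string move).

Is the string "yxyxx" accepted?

Start in {L}.
Read 'y': L→{M, T}; now {M, T}.
Read 'x': M→{L, T}, T→∅; now {L, T}.
Read 'y': L→{M, T}, T→∅; now {M, T}.
Read 'x': M→{L, T}, T→∅; now {L, T}.
Read 'x': L→∅, T→∅; now ∅.
The final set ∅ contains no accepting state.

No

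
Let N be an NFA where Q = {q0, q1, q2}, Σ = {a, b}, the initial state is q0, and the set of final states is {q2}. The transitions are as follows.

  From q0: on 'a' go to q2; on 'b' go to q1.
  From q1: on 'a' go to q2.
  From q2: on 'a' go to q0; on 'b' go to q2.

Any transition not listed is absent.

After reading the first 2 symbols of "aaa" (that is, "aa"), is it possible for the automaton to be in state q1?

Start in {q0}.
Read 'a': q0→{q2}; now {q2}.
Read 'a': q2→{q0}; now {q0}.
State q1 is not in {q0}.

No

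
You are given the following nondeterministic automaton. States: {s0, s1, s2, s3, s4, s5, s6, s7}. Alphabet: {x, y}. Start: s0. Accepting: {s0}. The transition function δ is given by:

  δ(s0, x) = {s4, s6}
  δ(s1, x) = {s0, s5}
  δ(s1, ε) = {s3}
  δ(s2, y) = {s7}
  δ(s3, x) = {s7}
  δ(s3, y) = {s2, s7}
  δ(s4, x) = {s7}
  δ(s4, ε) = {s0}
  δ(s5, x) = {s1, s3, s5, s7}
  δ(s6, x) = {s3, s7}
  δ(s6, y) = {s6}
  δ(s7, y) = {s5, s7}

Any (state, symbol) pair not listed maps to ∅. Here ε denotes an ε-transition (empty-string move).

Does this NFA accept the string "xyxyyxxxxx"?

Start in {s0}.
Read 'x': s0→{s4, s6}; union {s4, s6}; ε-closure = {s0, s4, s6}.
Read 'y': s0→∅, s4→∅, s6→{s6}; now {s6}.
Read 'x': s6→{s3, s7}; now {s3, s7}.
Read 'y': s3→{s2, s7}, s7→{s5, s7}; now {s2, s5, s7}.
Read 'y': s2→{s7}, s5→∅, s7→{s5, s7}; now {s5, s7}.
Read 'x': s5→{s1, s3, s5, s7}, s7→∅; now {s1, s3, s5, s7}.
Read 'x': s1→{s0, s5}, s3→{s7}, s5→{s1, s3, s5, s7}, s7→∅; now {s0, s1, s3, s5, s7}.
Read 'x': s0→{s4, s6}, s1→{s0, s5}, s3→{s7}, s5→{s1, s3, s5, s7}, s7→∅; now {s0, s1, s3, s4, s5, s6, s7}.
Read 'x': s0→{s4, s6}, s1→{s0, s5}, s3→{s7}, s4→{s7}, s5→{s1, s3, s5, s7}, s6→{s3, s7}, s7→∅; now {s0, s1, s3, s4, s5, s6, s7}.
Read 'x': s0→{s4, s6}, s1→{s0, s5}, s3→{s7}, s4→{s7}, s5→{s1, s3, s5, s7}, s6→{s3, s7}, s7→∅; now {s0, s1, s3, s4, s5, s6, s7}.
The final set {s0, s1, s3, s4, s5, s6, s7} contains the accepting state s0.

Yes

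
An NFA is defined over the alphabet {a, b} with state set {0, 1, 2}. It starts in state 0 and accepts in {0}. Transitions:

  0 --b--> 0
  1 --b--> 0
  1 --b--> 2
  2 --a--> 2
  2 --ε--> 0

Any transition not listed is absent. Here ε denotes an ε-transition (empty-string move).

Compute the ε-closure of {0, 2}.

{0, 2}

Begin with {0, 2}.
No ε-moves leave this set, so the closure equals the set itself.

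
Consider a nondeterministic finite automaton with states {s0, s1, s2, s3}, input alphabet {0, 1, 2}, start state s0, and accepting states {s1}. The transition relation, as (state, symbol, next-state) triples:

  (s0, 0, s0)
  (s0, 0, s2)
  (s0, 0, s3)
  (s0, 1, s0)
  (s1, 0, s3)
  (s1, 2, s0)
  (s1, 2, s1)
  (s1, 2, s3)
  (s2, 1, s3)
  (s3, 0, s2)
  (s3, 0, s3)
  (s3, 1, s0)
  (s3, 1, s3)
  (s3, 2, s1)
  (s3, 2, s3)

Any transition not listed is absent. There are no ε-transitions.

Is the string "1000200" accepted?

Start in {s0}.
Read '1': s0→{s0}; now {s0}.
Read '0': s0→{s0, s2, s3}; now {s0, s2, s3}.
Read '0': s0→{s0, s2, s3}, s2→∅, s3→{s2, s3}; now {s0, s2, s3}.
Read '0': s0→{s0, s2, s3}, s2→∅, s3→{s2, s3}; now {s0, s2, s3}.
Read '2': s0→∅, s2→∅, s3→{s1, s3}; now {s1, s3}.
Read '0': s1→{s3}, s3→{s2, s3}; now {s2, s3}.
Read '0': s2→∅, s3→{s2, s3}; now {s2, s3}.
The final set {s2, s3} contains no accepting state.

No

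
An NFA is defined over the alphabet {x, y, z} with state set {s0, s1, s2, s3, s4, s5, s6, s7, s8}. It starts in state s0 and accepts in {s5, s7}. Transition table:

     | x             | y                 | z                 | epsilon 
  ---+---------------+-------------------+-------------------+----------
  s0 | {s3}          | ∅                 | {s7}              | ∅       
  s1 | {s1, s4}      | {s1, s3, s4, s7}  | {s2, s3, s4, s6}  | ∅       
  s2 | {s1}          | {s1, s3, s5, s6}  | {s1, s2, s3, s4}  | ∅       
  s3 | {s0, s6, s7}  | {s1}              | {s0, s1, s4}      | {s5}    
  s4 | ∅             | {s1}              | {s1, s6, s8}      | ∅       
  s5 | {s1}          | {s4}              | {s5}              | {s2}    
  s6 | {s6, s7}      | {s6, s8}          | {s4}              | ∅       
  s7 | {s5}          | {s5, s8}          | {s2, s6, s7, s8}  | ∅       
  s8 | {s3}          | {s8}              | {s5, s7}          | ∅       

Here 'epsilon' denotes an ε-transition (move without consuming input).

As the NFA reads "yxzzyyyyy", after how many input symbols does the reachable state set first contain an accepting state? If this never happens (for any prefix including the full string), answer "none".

none

Start in {s0}.
Read 'y': {s0} → ∅.
The set is empty and remains empty for the remaining 8 symbols.
No reachable set along the way intersects F.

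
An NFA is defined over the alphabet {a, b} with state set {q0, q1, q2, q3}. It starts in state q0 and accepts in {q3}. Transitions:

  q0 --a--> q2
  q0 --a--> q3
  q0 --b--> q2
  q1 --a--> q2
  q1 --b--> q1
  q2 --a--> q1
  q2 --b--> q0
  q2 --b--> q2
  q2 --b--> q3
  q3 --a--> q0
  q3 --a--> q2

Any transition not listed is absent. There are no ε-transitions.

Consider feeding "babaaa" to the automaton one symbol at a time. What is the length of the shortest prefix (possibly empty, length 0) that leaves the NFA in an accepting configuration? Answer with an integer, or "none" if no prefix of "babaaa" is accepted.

Start in {q0}.
Read 'b': q0→{q2}; now {q2}.
Read 'a': q2→{q1}; now {q1}.
Read 'b': q1→{q1}; now {q1}.
Read 'a': q1→{q2}; now {q2}.
Read 'a': q2→{q1}; now {q1}.
Read 'a': q1→{q2}; now {q2}.
No reachable set along the way intersects F.

none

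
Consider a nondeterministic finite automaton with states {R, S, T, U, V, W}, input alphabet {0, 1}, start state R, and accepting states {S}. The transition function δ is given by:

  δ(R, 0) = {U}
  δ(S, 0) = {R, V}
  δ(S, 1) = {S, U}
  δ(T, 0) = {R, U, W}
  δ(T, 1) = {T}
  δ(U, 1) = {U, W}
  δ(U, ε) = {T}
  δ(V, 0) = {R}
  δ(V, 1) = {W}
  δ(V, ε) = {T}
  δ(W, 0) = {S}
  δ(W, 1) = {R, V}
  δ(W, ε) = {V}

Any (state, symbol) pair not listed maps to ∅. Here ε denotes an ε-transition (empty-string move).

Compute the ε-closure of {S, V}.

{S, T, V}

Begin with {S, V}.
ε-move V → T; add T.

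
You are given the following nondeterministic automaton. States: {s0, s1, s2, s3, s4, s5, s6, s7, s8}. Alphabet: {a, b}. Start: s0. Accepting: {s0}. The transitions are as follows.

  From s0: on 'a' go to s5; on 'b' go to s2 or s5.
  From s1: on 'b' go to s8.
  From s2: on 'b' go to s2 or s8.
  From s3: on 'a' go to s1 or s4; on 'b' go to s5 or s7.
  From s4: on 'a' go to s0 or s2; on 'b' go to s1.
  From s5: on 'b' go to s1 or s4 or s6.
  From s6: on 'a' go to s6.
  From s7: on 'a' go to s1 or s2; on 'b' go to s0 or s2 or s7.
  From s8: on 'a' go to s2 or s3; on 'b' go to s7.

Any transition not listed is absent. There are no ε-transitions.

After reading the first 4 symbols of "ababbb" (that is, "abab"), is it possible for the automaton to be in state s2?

Start in {s0}.
Read 'a': {s0} → {s5}.
Read 'b': {s5} → {s1, s4, s6}.
Read 'a': {s1, s4, s6} → {s0, s2, s6}.
Read 'b': {s0, s2, s6} → {s2, s5, s8}.
State s2 is in {s2, s5, s8}.

Yes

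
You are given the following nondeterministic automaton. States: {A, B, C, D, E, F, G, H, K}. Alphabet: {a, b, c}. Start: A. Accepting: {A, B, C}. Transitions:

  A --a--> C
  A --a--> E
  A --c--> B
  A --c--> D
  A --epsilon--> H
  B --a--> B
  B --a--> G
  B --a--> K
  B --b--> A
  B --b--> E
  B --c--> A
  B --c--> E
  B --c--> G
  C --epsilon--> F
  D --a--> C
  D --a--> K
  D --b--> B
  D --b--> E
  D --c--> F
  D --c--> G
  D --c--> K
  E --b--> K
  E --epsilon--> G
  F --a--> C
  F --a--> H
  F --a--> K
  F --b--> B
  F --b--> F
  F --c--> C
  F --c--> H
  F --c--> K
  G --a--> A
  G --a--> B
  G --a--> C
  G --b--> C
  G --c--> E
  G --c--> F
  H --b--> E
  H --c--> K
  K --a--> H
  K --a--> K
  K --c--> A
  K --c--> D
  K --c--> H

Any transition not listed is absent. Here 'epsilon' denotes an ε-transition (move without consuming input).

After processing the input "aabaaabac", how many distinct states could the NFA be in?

9

Start: ε-closure({A}) = {A, H}.
Read 'a': A→{C, E}, H→∅; union {C, E}; ε-closure = {C, E, F, G}.
Read 'a': C→∅, E→∅, F→{C, H, K}, G→{A, B, C}; union {A, B, C, H, K}; ε-closure = {A, B, C, F, H, K}.
Read 'b': A→∅, B→{A, E}, C→∅, F→{B, F}, H→{E}, K→∅; union {A, B, E, F}; ε-closure = {A, B, E, F, G, H}.
Read 'a': A→{C, E}, B→{B, G, K}, E→∅, F→{C, H, K}, G→{A, B, C}, H→∅; union {A, B, C, E, G, H, K}; ε-closure = {A, B, C, E, F, G, H, K}.
Read 'a': A→{C, E}, B→{B, G, K}, C→∅, E→∅, F→{C, H, K}, G→{A, B, C}, H→∅, K→{H, K}; union {A, B, C, E, G, H, K}; ε-closure = {A, B, C, E, F, G, H, K}.
Read 'a': A→{C, E}, B→{B, G, K}, C→∅, E→∅, F→{C, H, K}, G→{A, B, C}, H→∅, K→{H, K}; union {A, B, C, E, G, H, K}; ε-closure = {A, B, C, E, F, G, H, K}.
Read 'b': A→∅, B→{A, E}, C→∅, E→{K}, F→{B, F}, G→{C}, H→{E}, K→∅; union {A, B, C, E, F, K}; ε-closure = {A, B, C, E, F, G, H, K}.
Read 'a': A→{C, E}, B→{B, G, K}, C→∅, E→∅, F→{C, H, K}, G→{A, B, C}, H→∅, K→{H, K}; union {A, B, C, E, G, H, K}; ε-closure = {A, B, C, E, F, G, H, K}.
Read 'c': A→{B, D}, B→{A, E, G}, C→∅, E→∅, F→{C, H, K}, G→{E, F}, H→{K}, K→{A, D, H}; now {A, B, C, D, E, F, G, H, K}.
That set has 9 states.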